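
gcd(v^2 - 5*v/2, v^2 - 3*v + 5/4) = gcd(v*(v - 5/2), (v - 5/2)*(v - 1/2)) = v - 5/2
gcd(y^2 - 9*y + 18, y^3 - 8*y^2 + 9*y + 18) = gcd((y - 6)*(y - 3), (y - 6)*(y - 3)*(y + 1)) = y^2 - 9*y + 18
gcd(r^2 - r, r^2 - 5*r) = r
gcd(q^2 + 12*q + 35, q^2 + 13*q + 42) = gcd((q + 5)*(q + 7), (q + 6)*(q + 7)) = q + 7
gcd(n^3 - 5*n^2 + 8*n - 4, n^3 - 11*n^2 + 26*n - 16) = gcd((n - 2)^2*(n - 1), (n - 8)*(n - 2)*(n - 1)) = n^2 - 3*n + 2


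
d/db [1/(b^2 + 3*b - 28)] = (-2*b - 3)/(b^2 + 3*b - 28)^2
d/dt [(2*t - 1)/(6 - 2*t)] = 5/(2*(t - 3)^2)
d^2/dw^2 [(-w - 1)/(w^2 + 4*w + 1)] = 2*(-4*(w + 1)*(w + 2)^2 + (3*w + 5)*(w^2 + 4*w + 1))/(w^2 + 4*w + 1)^3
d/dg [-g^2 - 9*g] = -2*g - 9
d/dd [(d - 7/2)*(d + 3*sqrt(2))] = 2*d - 7/2 + 3*sqrt(2)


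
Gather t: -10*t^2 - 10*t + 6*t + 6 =-10*t^2 - 4*t + 6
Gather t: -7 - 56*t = -56*t - 7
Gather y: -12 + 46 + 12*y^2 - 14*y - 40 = 12*y^2 - 14*y - 6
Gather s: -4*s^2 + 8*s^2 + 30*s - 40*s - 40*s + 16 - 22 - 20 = 4*s^2 - 50*s - 26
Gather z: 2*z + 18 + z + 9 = 3*z + 27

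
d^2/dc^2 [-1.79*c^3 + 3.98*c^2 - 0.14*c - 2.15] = 7.96 - 10.74*c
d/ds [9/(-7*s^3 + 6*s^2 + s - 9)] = 9*(21*s^2 - 12*s - 1)/(7*s^3 - 6*s^2 - s + 9)^2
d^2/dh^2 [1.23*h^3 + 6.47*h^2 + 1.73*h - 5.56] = 7.38*h + 12.94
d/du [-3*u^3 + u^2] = u*(2 - 9*u)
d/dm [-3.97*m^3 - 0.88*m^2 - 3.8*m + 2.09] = -11.91*m^2 - 1.76*m - 3.8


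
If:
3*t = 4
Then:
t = 4/3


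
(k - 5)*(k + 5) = k^2 - 25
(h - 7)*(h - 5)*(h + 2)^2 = h^4 - 8*h^3 - 9*h^2 + 92*h + 140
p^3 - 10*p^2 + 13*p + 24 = (p - 8)*(p - 3)*(p + 1)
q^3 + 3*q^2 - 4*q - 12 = (q - 2)*(q + 2)*(q + 3)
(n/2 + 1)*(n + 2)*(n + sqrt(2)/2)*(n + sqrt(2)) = n^4/2 + 3*sqrt(2)*n^3/4 + 2*n^3 + 5*n^2/2 + 3*sqrt(2)*n^2 + 2*n + 3*sqrt(2)*n + 2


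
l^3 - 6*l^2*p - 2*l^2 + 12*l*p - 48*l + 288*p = (l - 8)*(l + 6)*(l - 6*p)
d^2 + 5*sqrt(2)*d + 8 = (d + sqrt(2))*(d + 4*sqrt(2))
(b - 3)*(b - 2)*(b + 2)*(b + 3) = b^4 - 13*b^2 + 36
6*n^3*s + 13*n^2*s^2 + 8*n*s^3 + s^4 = s*(n + s)^2*(6*n + s)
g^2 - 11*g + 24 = (g - 8)*(g - 3)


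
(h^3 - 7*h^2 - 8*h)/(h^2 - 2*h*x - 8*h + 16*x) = h*(-h - 1)/(-h + 2*x)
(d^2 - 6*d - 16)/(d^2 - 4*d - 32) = (d + 2)/(d + 4)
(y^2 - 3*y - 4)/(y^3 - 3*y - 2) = (y - 4)/(y^2 - y - 2)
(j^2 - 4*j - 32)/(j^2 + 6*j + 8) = (j - 8)/(j + 2)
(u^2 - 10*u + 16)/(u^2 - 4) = (u - 8)/(u + 2)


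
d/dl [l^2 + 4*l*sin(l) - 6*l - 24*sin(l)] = 4*l*cos(l) + 2*l + 4*sin(l) - 24*cos(l) - 6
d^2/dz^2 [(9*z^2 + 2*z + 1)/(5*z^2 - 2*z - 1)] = 28*(10*z^3 + 15*z^2 + 1)/(125*z^6 - 150*z^5 - 15*z^4 + 52*z^3 + 3*z^2 - 6*z - 1)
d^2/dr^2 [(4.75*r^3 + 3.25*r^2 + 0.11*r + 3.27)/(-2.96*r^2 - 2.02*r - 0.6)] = (-5.6843418860808e-14*r^5 + 5.6843418860808e-14*r^4 + 15.0454480000001*r^3 - 171.812592*r^2 - 126.399744*r - 17.144136)/(25.934336*r^6 + 53.095296*r^5 + 52.004832*r^4 + 29.767528*r^3 + 10.54152*r^2 + 2.1816*r + 0.216)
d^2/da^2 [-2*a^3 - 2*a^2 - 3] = -12*a - 4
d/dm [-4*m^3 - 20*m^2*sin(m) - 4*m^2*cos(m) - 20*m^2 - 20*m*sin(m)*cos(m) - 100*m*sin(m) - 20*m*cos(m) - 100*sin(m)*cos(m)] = 4*m^2*sin(m) - 20*m^2*cos(m) - 12*m^2 - 20*m*sin(m) - 108*m*cos(m) - 20*m*cos(2*m) - 40*m - 100*sin(m) - 10*sin(2*m) - 20*cos(m) - 100*cos(2*m)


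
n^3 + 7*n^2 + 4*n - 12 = (n - 1)*(n + 2)*(n + 6)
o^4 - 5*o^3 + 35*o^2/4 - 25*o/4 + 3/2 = (o - 2)*(o - 3/2)*(o - 1)*(o - 1/2)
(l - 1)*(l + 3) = l^2 + 2*l - 3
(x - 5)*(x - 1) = x^2 - 6*x + 5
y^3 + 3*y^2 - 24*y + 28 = (y - 2)^2*(y + 7)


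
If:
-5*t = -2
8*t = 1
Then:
No Solution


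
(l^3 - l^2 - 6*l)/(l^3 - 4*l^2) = (l^2 - l - 6)/(l*(l - 4))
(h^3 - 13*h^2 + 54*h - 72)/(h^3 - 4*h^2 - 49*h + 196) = (h^2 - 9*h + 18)/(h^2 - 49)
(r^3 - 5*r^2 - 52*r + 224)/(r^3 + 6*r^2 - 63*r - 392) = (r - 4)/(r + 7)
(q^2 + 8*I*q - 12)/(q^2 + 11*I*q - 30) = (q + 2*I)/(q + 5*I)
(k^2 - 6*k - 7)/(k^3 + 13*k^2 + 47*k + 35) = (k - 7)/(k^2 + 12*k + 35)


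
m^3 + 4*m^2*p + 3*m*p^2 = m*(m + p)*(m + 3*p)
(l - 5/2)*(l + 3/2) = l^2 - l - 15/4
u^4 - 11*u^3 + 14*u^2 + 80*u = u*(u - 8)*(u - 5)*(u + 2)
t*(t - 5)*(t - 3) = t^3 - 8*t^2 + 15*t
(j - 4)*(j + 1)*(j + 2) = j^3 - j^2 - 10*j - 8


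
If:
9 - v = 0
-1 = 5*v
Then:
No Solution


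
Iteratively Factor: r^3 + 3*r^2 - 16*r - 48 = (r + 3)*(r^2 - 16) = (r - 4)*(r + 3)*(r + 4)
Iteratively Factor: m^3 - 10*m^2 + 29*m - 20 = (m - 1)*(m^2 - 9*m + 20) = (m - 5)*(m - 1)*(m - 4)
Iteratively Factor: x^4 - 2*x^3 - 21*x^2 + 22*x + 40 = (x - 5)*(x^3 + 3*x^2 - 6*x - 8) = (x - 5)*(x + 1)*(x^2 + 2*x - 8) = (x - 5)*(x + 1)*(x + 4)*(x - 2)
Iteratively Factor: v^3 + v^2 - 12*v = (v + 4)*(v^2 - 3*v) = (v - 3)*(v + 4)*(v)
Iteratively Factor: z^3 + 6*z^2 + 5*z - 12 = (z + 3)*(z^2 + 3*z - 4) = (z + 3)*(z + 4)*(z - 1)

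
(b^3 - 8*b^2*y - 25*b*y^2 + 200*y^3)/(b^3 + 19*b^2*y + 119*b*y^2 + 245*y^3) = (b^2 - 13*b*y + 40*y^2)/(b^2 + 14*b*y + 49*y^2)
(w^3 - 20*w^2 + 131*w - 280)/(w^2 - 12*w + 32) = (w^2 - 12*w + 35)/(w - 4)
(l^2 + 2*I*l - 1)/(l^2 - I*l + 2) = (l + I)/(l - 2*I)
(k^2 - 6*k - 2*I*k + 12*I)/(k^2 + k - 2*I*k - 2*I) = (k - 6)/(k + 1)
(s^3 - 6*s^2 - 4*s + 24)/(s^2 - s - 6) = (s^2 - 8*s + 12)/(s - 3)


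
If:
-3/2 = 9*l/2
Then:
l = -1/3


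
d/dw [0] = 0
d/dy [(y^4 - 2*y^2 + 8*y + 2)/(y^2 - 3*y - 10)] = (2*y^5 - 9*y^4 - 40*y^3 - 2*y^2 + 36*y - 74)/(y^4 - 6*y^3 - 11*y^2 + 60*y + 100)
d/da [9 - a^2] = -2*a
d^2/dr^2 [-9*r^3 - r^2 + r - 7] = -54*r - 2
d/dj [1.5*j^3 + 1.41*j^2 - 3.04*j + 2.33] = 4.5*j^2 + 2.82*j - 3.04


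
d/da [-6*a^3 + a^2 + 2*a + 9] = -18*a^2 + 2*a + 2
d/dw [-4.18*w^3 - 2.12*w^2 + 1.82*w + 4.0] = -12.54*w^2 - 4.24*w + 1.82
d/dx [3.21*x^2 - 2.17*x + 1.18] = 6.42*x - 2.17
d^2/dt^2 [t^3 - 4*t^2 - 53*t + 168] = 6*t - 8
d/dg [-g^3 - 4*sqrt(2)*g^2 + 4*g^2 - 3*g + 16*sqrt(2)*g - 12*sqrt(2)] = -3*g^2 - 8*sqrt(2)*g + 8*g - 3 + 16*sqrt(2)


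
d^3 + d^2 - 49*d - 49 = (d - 7)*(d + 1)*(d + 7)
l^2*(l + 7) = l^3 + 7*l^2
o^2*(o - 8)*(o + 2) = o^4 - 6*o^3 - 16*o^2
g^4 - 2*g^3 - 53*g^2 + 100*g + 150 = (g - 3)*(g + 1)*(g - 5*sqrt(2))*(g + 5*sqrt(2))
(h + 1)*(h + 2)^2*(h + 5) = h^4 + 10*h^3 + 33*h^2 + 44*h + 20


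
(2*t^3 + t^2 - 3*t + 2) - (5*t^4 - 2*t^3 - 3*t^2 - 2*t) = -5*t^4 + 4*t^3 + 4*t^2 - t + 2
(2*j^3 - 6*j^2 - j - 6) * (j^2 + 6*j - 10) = 2*j^5 + 6*j^4 - 57*j^3 + 48*j^2 - 26*j + 60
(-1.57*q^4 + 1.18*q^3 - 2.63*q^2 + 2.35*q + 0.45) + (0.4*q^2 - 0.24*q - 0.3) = -1.57*q^4 + 1.18*q^3 - 2.23*q^2 + 2.11*q + 0.15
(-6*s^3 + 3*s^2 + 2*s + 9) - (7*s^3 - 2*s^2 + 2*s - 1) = -13*s^3 + 5*s^2 + 10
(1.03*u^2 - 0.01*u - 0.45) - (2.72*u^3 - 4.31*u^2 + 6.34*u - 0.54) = -2.72*u^3 + 5.34*u^2 - 6.35*u + 0.09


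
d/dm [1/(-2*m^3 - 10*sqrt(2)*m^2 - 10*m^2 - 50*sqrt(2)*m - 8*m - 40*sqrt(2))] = (3*m^2 + 10*m + 10*sqrt(2)*m + 4 + 25*sqrt(2))/(2*(m^3 + 5*m^2 + 5*sqrt(2)*m^2 + 4*m + 25*sqrt(2)*m + 20*sqrt(2))^2)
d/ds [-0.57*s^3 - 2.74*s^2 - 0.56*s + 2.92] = -1.71*s^2 - 5.48*s - 0.56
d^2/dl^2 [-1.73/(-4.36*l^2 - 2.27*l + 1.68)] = (-65.773216*l^2 - 34.244312*l + 1.73*(8.72*l + 2.27)*(17.44*l + 4.54) + 25.343808)/(4.36*l^2 + 2.27*l - 1.68)^3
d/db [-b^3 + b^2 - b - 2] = -3*b^2 + 2*b - 1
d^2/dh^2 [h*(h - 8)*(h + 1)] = 6*h - 14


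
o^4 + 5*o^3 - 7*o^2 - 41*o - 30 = (o - 3)*(o + 1)*(o + 2)*(o + 5)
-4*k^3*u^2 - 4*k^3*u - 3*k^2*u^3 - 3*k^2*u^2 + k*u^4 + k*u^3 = u*(-4*k + u)*(k + u)*(k*u + k)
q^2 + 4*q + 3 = (q + 1)*(q + 3)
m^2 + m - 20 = (m - 4)*(m + 5)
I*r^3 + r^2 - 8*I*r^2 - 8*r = r*(r - 8)*(I*r + 1)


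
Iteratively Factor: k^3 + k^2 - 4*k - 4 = (k + 1)*(k^2 - 4) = (k - 2)*(k + 1)*(k + 2)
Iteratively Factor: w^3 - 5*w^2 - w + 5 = (w + 1)*(w^2 - 6*w + 5) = (w - 1)*(w + 1)*(w - 5)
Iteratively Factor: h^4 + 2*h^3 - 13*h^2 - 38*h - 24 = (h + 3)*(h^3 - h^2 - 10*h - 8) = (h + 2)*(h + 3)*(h^2 - 3*h - 4) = (h - 4)*(h + 2)*(h + 3)*(h + 1)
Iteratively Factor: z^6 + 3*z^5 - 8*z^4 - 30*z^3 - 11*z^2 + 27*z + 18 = (z + 3)*(z^5 - 8*z^3 - 6*z^2 + 7*z + 6) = (z - 3)*(z + 3)*(z^4 + 3*z^3 + z^2 - 3*z - 2) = (z - 3)*(z + 1)*(z + 3)*(z^3 + 2*z^2 - z - 2) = (z - 3)*(z + 1)*(z + 2)*(z + 3)*(z^2 - 1) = (z - 3)*(z - 1)*(z + 1)*(z + 2)*(z + 3)*(z + 1)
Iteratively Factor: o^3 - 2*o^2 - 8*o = (o + 2)*(o^2 - 4*o) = o*(o + 2)*(o - 4)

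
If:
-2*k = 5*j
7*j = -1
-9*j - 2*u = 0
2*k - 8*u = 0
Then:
No Solution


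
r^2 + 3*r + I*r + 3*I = (r + 3)*(r + I)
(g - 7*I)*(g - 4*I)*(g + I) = g^3 - 10*I*g^2 - 17*g - 28*I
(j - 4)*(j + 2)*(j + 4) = j^3 + 2*j^2 - 16*j - 32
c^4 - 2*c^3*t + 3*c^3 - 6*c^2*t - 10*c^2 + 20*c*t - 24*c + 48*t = (c - 3)*(c + 2)*(c + 4)*(c - 2*t)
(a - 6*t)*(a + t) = a^2 - 5*a*t - 6*t^2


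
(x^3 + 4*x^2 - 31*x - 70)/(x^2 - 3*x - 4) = (-x^3 - 4*x^2 + 31*x + 70)/(-x^2 + 3*x + 4)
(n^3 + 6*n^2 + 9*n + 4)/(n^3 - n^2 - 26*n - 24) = (n + 1)/(n - 6)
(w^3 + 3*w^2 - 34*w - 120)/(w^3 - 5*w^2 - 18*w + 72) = (w + 5)/(w - 3)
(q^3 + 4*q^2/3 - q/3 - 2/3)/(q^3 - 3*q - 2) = (q - 2/3)/(q - 2)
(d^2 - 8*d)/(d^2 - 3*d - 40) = d/(d + 5)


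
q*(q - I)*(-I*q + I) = -I*q^3 - q^2 + I*q^2 + q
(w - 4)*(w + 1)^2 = w^3 - 2*w^2 - 7*w - 4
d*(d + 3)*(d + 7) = d^3 + 10*d^2 + 21*d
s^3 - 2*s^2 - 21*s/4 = s*(s - 7/2)*(s + 3/2)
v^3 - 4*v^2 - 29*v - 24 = (v - 8)*(v + 1)*(v + 3)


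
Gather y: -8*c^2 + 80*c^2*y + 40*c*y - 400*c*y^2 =-8*c^2 - 400*c*y^2 + y*(80*c^2 + 40*c)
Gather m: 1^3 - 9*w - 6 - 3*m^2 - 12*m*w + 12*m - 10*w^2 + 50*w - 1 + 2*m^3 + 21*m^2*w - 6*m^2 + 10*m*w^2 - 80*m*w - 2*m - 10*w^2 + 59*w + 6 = 2*m^3 + m^2*(21*w - 9) + m*(10*w^2 - 92*w + 10) - 20*w^2 + 100*w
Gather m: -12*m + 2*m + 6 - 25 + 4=-10*m - 15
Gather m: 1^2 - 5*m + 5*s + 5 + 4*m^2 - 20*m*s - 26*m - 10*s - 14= 4*m^2 + m*(-20*s - 31) - 5*s - 8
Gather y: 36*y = 36*y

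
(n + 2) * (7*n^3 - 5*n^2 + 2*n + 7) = 7*n^4 + 9*n^3 - 8*n^2 + 11*n + 14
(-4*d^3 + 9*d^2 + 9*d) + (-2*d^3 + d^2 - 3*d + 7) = -6*d^3 + 10*d^2 + 6*d + 7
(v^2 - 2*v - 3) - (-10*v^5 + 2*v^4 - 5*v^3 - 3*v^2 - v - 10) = 10*v^5 - 2*v^4 + 5*v^3 + 4*v^2 - v + 7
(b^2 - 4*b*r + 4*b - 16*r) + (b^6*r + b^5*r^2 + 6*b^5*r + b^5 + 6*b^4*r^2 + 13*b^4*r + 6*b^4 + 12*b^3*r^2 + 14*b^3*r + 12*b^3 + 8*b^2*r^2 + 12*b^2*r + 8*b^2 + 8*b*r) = b^6*r + b^5*r^2 + 6*b^5*r + b^5 + 6*b^4*r^2 + 13*b^4*r + 6*b^4 + 12*b^3*r^2 + 14*b^3*r + 12*b^3 + 8*b^2*r^2 + 12*b^2*r + 9*b^2 + 4*b*r + 4*b - 16*r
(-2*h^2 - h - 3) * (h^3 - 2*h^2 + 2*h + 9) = -2*h^5 + 3*h^4 - 5*h^3 - 14*h^2 - 15*h - 27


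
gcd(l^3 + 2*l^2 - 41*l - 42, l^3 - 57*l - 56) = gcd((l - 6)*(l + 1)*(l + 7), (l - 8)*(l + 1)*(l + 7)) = l^2 + 8*l + 7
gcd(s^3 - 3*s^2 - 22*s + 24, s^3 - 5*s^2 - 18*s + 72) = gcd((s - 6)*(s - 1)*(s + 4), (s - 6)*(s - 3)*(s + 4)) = s^2 - 2*s - 24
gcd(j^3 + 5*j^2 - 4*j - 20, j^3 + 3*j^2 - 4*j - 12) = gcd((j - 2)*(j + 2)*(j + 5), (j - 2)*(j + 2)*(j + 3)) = j^2 - 4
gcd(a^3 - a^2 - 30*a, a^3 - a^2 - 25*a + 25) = a + 5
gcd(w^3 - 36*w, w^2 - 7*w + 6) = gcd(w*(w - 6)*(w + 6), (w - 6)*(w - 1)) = w - 6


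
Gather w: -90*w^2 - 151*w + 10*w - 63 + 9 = -90*w^2 - 141*w - 54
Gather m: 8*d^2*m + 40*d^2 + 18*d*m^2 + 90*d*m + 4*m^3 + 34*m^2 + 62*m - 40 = 40*d^2 + 4*m^3 + m^2*(18*d + 34) + m*(8*d^2 + 90*d + 62) - 40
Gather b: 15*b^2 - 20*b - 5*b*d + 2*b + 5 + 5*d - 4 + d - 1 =15*b^2 + b*(-5*d - 18) + 6*d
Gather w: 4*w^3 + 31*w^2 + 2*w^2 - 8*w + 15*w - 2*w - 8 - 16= 4*w^3 + 33*w^2 + 5*w - 24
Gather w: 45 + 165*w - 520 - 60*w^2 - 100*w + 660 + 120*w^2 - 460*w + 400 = 60*w^2 - 395*w + 585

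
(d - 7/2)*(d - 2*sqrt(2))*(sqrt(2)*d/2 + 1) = sqrt(2)*d^3/2 - 7*sqrt(2)*d^2/4 - d^2 - 2*sqrt(2)*d + 7*d/2 + 7*sqrt(2)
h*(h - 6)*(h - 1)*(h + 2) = h^4 - 5*h^3 - 8*h^2 + 12*h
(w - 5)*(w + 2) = w^2 - 3*w - 10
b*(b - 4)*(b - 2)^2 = b^4 - 8*b^3 + 20*b^2 - 16*b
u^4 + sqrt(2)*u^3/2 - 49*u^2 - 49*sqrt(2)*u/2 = u*(u - 7)*(u + 7)*(u + sqrt(2)/2)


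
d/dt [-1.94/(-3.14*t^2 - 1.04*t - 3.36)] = (-12.1832*t - 2.0176)/(3.14*t^2 + 1.04*t + 3.36)^2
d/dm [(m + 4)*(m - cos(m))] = m + (m + 4)*(sin(m) + 1) - cos(m)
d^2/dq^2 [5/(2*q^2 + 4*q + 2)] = 15/(q^4 + 4*q^3 + 6*q^2 + 4*q + 1)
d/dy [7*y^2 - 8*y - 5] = 14*y - 8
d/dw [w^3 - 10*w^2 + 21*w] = 3*w^2 - 20*w + 21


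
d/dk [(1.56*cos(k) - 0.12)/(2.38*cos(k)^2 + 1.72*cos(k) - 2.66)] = (3.7128*cos(k)^2 - 0.5712*cos(k) + 3.9432)*sin(k)/(5.6644*cos(k)^4 + 8.1872*cos(k)^3 - 9.7032*cos(k)^2 - 9.1504*cos(k) + 7.0756)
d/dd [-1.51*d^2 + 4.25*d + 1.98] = 4.25 - 3.02*d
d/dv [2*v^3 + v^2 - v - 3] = 6*v^2 + 2*v - 1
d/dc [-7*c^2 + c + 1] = 1 - 14*c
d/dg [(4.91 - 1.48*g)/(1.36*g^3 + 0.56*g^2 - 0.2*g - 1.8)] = (4.0256*g^3 - 19.204*g^2 - 5.4992*g + 3.646)/(1.8496*g^6 + 1.5232*g^5 - 0.2304*g^4 - 5.12*g^3 - 1.976*g^2 + 0.72*g + 3.24)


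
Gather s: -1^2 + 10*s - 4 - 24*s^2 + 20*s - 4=-24*s^2 + 30*s - 9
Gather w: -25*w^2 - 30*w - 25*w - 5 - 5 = -25*w^2 - 55*w - 10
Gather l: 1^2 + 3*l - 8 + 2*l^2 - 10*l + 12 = 2*l^2 - 7*l + 5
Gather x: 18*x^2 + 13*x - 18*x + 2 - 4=18*x^2 - 5*x - 2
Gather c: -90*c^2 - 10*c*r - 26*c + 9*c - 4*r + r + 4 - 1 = -90*c^2 + c*(-10*r - 17) - 3*r + 3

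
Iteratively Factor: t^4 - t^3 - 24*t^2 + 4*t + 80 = (t + 2)*(t^3 - 3*t^2 - 18*t + 40) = (t - 2)*(t + 2)*(t^2 - t - 20) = (t - 2)*(t + 2)*(t + 4)*(t - 5)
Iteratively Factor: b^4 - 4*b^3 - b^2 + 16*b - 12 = (b - 3)*(b^3 - b^2 - 4*b + 4) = (b - 3)*(b + 2)*(b^2 - 3*b + 2) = (b - 3)*(b - 1)*(b + 2)*(b - 2)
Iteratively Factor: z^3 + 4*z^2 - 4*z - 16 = (z - 2)*(z^2 + 6*z + 8) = (z - 2)*(z + 2)*(z + 4)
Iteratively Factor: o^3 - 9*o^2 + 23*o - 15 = (o - 1)*(o^2 - 8*o + 15) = (o - 3)*(o - 1)*(o - 5)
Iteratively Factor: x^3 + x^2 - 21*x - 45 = (x + 3)*(x^2 - 2*x - 15) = (x + 3)^2*(x - 5)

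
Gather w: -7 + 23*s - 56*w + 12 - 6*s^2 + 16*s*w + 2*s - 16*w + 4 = -6*s^2 + 25*s + w*(16*s - 72) + 9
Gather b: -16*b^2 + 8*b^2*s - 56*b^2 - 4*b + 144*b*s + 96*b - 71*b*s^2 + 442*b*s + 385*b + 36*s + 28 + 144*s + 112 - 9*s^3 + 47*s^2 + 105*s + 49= b^2*(8*s - 72) + b*(-71*s^2 + 586*s + 477) - 9*s^3 + 47*s^2 + 285*s + 189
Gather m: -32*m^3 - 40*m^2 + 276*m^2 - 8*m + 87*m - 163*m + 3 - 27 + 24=-32*m^3 + 236*m^2 - 84*m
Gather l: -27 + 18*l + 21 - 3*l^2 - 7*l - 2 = -3*l^2 + 11*l - 8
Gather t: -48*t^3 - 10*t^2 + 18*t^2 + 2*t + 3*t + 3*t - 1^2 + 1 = -48*t^3 + 8*t^2 + 8*t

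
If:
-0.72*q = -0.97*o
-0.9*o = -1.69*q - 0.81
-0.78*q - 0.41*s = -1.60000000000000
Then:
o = -0.59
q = -0.79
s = 5.41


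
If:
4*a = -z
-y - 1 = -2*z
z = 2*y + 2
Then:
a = 0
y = -1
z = 0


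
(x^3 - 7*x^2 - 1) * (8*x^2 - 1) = 8*x^5 - 56*x^4 - x^3 - x^2 + 1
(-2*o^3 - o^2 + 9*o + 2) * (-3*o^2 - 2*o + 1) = 6*o^5 + 7*o^4 - 27*o^3 - 25*o^2 + 5*o + 2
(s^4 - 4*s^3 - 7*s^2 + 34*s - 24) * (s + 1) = s^5 - 3*s^4 - 11*s^3 + 27*s^2 + 10*s - 24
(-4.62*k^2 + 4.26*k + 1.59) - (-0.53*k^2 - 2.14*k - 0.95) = -4.09*k^2 + 6.4*k + 2.54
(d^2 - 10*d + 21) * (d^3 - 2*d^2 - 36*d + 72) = d^5 - 12*d^4 + 5*d^3 + 390*d^2 - 1476*d + 1512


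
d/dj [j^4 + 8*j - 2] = 4*j^3 + 8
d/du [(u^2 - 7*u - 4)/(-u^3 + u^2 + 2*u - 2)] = (u^4 - 14*u^3 - 3*u^2 + 4*u + 22)/(u^6 - 2*u^5 - 3*u^4 + 8*u^3 - 8*u + 4)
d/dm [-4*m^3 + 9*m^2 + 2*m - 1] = -12*m^2 + 18*m + 2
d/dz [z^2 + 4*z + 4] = 2*z + 4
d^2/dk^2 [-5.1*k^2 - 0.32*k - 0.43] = -10.2000000000000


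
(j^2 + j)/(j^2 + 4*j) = (j + 1)/(j + 4)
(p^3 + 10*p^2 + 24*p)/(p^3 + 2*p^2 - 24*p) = (p + 4)/(p - 4)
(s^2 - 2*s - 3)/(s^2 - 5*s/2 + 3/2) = 2*(s^2 - 2*s - 3)/(2*s^2 - 5*s + 3)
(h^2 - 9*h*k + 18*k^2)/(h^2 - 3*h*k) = (h - 6*k)/h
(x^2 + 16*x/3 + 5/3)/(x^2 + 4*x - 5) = (x + 1/3)/(x - 1)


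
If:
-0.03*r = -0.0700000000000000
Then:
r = 2.33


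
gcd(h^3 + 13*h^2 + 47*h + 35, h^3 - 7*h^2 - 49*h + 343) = h + 7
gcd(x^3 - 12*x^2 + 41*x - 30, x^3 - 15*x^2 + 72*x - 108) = x - 6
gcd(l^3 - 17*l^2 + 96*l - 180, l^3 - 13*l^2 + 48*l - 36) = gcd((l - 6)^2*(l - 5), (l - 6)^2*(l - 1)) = l^2 - 12*l + 36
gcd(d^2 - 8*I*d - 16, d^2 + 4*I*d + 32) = d - 4*I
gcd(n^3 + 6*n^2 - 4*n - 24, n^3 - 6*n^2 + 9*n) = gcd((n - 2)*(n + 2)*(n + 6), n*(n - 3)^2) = 1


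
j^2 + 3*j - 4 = (j - 1)*(j + 4)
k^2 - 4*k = k*(k - 4)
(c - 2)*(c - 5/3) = c^2 - 11*c/3 + 10/3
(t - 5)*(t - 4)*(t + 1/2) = t^3 - 17*t^2/2 + 31*t/2 + 10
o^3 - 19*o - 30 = (o - 5)*(o + 2)*(o + 3)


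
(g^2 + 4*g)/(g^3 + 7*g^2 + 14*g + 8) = g/(g^2 + 3*g + 2)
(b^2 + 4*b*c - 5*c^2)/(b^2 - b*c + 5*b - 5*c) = (b + 5*c)/(b + 5)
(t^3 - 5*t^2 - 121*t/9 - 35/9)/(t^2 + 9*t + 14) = (9*t^3 - 45*t^2 - 121*t - 35)/(9*(t^2 + 9*t + 14))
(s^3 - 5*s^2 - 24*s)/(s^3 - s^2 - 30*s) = (-s^2 + 5*s + 24)/(-s^2 + s + 30)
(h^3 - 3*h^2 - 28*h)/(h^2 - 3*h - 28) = h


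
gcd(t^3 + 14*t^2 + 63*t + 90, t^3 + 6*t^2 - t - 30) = t^2 + 8*t + 15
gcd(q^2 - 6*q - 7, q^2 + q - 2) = 1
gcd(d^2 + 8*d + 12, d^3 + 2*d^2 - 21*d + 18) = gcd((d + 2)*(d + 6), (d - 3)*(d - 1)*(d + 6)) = d + 6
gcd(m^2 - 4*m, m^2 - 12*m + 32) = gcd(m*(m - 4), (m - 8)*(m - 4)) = m - 4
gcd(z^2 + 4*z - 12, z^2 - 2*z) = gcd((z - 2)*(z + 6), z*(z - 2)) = z - 2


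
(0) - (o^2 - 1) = 1 - o^2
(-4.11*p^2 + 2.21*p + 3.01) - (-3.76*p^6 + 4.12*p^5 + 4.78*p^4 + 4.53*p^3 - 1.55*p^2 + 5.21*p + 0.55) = 3.76*p^6 - 4.12*p^5 - 4.78*p^4 - 4.53*p^3 - 2.56*p^2 - 3.0*p + 2.46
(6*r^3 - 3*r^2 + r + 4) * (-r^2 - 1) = -6*r^5 + 3*r^4 - 7*r^3 - r^2 - r - 4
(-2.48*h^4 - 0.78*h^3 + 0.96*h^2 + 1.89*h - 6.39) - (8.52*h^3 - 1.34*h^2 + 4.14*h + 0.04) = -2.48*h^4 - 9.3*h^3 + 2.3*h^2 - 2.25*h - 6.43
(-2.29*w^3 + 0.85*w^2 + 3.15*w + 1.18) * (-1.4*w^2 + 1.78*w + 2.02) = 3.206*w^5 - 5.2662*w^4 - 7.5228*w^3 + 5.672*w^2 + 8.4634*w + 2.3836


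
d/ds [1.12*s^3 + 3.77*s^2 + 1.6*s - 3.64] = 3.36*s^2 + 7.54*s + 1.6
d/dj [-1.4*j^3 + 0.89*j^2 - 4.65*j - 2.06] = -4.2*j^2 + 1.78*j - 4.65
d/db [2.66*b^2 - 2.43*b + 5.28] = 5.32*b - 2.43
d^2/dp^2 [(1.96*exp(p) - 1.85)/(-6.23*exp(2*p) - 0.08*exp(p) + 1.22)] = (-76.0732840000001*exp(4*p) + 288.192324*exp(3*p) - 86.616936*exp(2*p) + 56.064984*exp(p) - 2.736704)*exp(p)/(241.804367*exp(6*p) + 9.315096*exp(5*p) - 141.935598*exp(4*p) - 3.647776*exp(3*p) + 27.794772*exp(2*p) + 0.357216*exp(p) - 1.815848)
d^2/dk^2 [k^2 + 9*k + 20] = 2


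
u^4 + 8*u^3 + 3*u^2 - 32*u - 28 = (u - 2)*(u + 1)*(u + 2)*(u + 7)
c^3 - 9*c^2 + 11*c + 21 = (c - 7)*(c - 3)*(c + 1)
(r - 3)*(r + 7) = r^2 + 4*r - 21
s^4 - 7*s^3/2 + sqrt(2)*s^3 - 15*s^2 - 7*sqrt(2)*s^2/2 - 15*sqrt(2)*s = s*(s - 6)*(s + 5/2)*(s + sqrt(2))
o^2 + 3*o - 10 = (o - 2)*(o + 5)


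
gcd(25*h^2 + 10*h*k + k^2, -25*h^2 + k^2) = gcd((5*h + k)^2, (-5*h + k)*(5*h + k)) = 5*h + k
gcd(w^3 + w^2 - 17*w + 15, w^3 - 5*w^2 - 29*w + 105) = w^2 + 2*w - 15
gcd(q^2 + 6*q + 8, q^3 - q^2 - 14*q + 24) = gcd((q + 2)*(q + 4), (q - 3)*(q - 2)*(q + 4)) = q + 4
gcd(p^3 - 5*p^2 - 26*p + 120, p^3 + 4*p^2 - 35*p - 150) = p^2 - p - 30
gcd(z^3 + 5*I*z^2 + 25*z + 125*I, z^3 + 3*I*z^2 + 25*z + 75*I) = z^2 + 25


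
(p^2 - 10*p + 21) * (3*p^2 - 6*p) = 3*p^4 - 36*p^3 + 123*p^2 - 126*p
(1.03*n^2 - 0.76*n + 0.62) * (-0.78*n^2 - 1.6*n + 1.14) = -0.8034*n^4 - 1.0552*n^3 + 1.9066*n^2 - 1.8584*n + 0.7068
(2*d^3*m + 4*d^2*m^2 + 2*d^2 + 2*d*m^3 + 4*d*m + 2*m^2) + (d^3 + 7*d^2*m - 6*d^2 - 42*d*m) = 2*d^3*m + d^3 + 4*d^2*m^2 + 7*d^2*m - 4*d^2 + 2*d*m^3 - 38*d*m + 2*m^2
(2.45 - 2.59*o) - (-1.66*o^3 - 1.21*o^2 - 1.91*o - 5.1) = 1.66*o^3 + 1.21*o^2 - 0.68*o + 7.55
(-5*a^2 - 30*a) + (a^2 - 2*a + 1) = -4*a^2 - 32*a + 1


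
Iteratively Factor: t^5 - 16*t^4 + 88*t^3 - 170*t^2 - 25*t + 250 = (t - 2)*(t^4 - 14*t^3 + 60*t^2 - 50*t - 125) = (t - 2)*(t + 1)*(t^3 - 15*t^2 + 75*t - 125) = (t - 5)*(t - 2)*(t + 1)*(t^2 - 10*t + 25) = (t - 5)^2*(t - 2)*(t + 1)*(t - 5)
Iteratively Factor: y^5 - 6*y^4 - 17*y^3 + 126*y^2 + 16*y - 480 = (y - 3)*(y^4 - 3*y^3 - 26*y^2 + 48*y + 160) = (y - 4)*(y - 3)*(y^3 + y^2 - 22*y - 40) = (y - 4)*(y - 3)*(y + 2)*(y^2 - y - 20) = (y - 5)*(y - 4)*(y - 3)*(y + 2)*(y + 4)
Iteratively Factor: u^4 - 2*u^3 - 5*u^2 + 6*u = (u + 2)*(u^3 - 4*u^2 + 3*u) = (u - 1)*(u + 2)*(u^2 - 3*u) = (u - 3)*(u - 1)*(u + 2)*(u)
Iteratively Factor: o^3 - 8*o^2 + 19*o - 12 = (o - 3)*(o^2 - 5*o + 4) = (o - 3)*(o - 1)*(o - 4)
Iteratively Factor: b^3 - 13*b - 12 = (b + 1)*(b^2 - b - 12) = (b + 1)*(b + 3)*(b - 4)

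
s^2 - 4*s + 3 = (s - 3)*(s - 1)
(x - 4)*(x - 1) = x^2 - 5*x + 4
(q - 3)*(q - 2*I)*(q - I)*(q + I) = q^4 - 3*q^3 - 2*I*q^3 + q^2 + 6*I*q^2 - 3*q - 2*I*q + 6*I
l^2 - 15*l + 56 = (l - 8)*(l - 7)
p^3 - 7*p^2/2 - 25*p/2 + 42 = (p - 4)*(p - 3)*(p + 7/2)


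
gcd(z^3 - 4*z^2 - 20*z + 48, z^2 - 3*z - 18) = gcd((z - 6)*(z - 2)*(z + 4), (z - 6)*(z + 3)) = z - 6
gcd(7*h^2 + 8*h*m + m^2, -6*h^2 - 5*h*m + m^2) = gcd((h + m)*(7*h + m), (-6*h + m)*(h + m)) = h + m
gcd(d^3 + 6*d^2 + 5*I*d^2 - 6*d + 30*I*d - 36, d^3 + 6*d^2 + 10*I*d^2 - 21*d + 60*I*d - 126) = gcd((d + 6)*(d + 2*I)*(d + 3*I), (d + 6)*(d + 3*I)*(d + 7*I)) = d^2 + d*(6 + 3*I) + 18*I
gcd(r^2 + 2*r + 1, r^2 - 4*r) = 1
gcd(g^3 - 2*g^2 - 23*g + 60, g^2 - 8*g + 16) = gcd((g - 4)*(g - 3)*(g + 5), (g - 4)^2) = g - 4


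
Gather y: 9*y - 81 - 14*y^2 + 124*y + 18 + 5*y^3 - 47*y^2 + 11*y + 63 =5*y^3 - 61*y^2 + 144*y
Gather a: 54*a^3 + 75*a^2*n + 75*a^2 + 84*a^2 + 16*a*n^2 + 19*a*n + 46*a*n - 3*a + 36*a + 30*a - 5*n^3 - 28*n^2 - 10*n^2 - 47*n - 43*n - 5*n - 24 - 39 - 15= 54*a^3 + a^2*(75*n + 159) + a*(16*n^2 + 65*n + 63) - 5*n^3 - 38*n^2 - 95*n - 78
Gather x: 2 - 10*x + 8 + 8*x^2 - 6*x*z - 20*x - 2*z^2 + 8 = 8*x^2 + x*(-6*z - 30) - 2*z^2 + 18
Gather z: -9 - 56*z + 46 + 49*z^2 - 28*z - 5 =49*z^2 - 84*z + 32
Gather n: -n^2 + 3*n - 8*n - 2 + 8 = -n^2 - 5*n + 6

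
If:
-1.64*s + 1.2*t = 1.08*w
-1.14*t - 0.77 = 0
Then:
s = -0.658536585365854*w - 0.494223363286264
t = -0.68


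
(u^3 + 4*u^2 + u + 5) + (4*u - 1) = u^3 + 4*u^2 + 5*u + 4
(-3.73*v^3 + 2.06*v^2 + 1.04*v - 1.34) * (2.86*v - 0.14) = -10.6678*v^4 + 6.4138*v^3 + 2.686*v^2 - 3.978*v + 0.1876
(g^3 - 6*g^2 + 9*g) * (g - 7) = g^4 - 13*g^3 + 51*g^2 - 63*g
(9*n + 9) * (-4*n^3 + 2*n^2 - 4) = -36*n^4 - 18*n^3 + 18*n^2 - 36*n - 36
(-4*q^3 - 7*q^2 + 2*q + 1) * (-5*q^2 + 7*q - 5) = 20*q^5 + 7*q^4 - 39*q^3 + 44*q^2 - 3*q - 5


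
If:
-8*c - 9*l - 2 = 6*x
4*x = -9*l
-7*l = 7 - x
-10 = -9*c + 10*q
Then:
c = -25/37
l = -28/37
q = -119/74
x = 63/37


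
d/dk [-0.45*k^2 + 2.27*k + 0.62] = 2.27 - 0.9*k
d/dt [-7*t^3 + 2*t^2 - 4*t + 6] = -21*t^2 + 4*t - 4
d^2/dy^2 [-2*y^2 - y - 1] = -4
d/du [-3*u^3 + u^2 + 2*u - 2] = -9*u^2 + 2*u + 2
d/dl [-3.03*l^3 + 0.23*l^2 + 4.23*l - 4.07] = -9.09*l^2 + 0.46*l + 4.23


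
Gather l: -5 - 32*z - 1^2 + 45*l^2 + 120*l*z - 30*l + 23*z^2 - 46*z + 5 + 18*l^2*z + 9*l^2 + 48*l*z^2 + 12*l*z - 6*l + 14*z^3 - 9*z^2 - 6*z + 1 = l^2*(18*z + 54) + l*(48*z^2 + 132*z - 36) + 14*z^3 + 14*z^2 - 84*z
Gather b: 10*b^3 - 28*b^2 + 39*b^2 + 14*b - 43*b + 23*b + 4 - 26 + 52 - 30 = 10*b^3 + 11*b^2 - 6*b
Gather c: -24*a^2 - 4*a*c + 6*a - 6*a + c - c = -24*a^2 - 4*a*c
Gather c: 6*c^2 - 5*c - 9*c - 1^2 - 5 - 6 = 6*c^2 - 14*c - 12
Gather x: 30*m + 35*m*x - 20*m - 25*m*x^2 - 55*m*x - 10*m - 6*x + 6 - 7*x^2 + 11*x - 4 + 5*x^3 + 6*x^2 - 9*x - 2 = 5*x^3 + x^2*(-25*m - 1) + x*(-20*m - 4)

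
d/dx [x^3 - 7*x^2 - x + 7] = 3*x^2 - 14*x - 1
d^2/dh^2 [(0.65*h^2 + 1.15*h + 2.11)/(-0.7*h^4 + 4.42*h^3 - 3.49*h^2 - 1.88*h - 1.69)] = (-1.911*h^8 + 5.30460000000001*h^7 + 14.03018*h^6 + 54.45714*h^5 - 485.881008*h^4 + 430.305038*h^3 - 99.12762*h^2 - 136.93557*h + 13.569444)/(0.343*h^12 - 6.4974*h^11 + 46.15674*h^10 - 148.375648*h^9 + 197.708298*h^8 - 55.13895*h^7 - 0.250666999999964*h^6 - 121.243752*h^5 + 20.496741*h^4 + 35.303354*h^3 + 47.822775*h^2 + 16.108404*h + 4.826809)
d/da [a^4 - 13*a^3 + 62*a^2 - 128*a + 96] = 4*a^3 - 39*a^2 + 124*a - 128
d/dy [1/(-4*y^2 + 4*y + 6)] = (2*y - 1)/(-2*y^2 + 2*y + 3)^2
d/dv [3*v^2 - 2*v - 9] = 6*v - 2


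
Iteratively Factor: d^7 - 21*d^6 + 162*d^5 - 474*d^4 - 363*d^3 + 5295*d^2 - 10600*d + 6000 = (d - 5)*(d^6 - 16*d^5 + 82*d^4 - 64*d^3 - 683*d^2 + 1880*d - 1200) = (d - 5)*(d - 1)*(d^5 - 15*d^4 + 67*d^3 + 3*d^2 - 680*d + 1200) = (d - 5)^2*(d - 1)*(d^4 - 10*d^3 + 17*d^2 + 88*d - 240) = (d - 5)^2*(d - 4)*(d - 1)*(d^3 - 6*d^2 - 7*d + 60) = (d - 5)^2*(d - 4)*(d - 1)*(d + 3)*(d^2 - 9*d + 20) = (d - 5)^3*(d - 4)*(d - 1)*(d + 3)*(d - 4)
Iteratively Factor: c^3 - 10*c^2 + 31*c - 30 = (c - 3)*(c^2 - 7*c + 10) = (c - 5)*(c - 3)*(c - 2)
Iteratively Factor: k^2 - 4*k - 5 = (k - 5)*(k + 1)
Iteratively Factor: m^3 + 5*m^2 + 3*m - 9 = (m + 3)*(m^2 + 2*m - 3) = (m + 3)^2*(m - 1)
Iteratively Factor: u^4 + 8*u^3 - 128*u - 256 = (u + 4)*(u^3 + 4*u^2 - 16*u - 64) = (u + 4)^2*(u^2 - 16) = (u + 4)^3*(u - 4)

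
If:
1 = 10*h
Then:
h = 1/10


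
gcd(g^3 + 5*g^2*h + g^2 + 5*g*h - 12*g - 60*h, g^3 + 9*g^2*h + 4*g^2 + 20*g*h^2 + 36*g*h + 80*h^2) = g^2 + 5*g*h + 4*g + 20*h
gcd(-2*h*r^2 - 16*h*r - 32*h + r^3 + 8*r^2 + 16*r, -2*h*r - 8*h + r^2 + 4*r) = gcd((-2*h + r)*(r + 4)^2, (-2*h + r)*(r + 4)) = -2*h*r - 8*h + r^2 + 4*r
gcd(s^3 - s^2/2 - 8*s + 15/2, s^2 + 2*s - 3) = s^2 + 2*s - 3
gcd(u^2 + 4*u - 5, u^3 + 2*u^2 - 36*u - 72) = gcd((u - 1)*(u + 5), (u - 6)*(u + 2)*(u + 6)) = 1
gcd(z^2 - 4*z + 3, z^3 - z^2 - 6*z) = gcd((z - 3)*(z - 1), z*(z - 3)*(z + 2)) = z - 3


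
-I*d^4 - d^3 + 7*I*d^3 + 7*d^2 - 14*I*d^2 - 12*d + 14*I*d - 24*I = (d - 4)*(d - 3)*(d - 2*I)*(-I*d + 1)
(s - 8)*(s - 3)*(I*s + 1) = I*s^3 + s^2 - 11*I*s^2 - 11*s + 24*I*s + 24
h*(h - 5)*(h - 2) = h^3 - 7*h^2 + 10*h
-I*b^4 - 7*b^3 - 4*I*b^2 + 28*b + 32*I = (b - 2)*(b + 2)*(b - 8*I)*(-I*b + 1)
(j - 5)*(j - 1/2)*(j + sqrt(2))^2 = j^4 - 11*j^3/2 + 2*sqrt(2)*j^3 - 11*sqrt(2)*j^2 + 9*j^2/2 - 11*j + 5*sqrt(2)*j + 5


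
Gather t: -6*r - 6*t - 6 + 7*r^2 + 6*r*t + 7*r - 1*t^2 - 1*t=7*r^2 + r - t^2 + t*(6*r - 7) - 6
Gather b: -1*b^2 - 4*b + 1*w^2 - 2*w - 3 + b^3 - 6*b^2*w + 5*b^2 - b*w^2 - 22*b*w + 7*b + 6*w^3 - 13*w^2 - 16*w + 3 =b^3 + b^2*(4 - 6*w) + b*(-w^2 - 22*w + 3) + 6*w^3 - 12*w^2 - 18*w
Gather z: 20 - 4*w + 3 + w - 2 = 21 - 3*w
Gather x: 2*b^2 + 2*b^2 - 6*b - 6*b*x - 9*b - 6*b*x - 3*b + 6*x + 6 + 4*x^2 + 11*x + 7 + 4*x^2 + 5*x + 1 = 4*b^2 - 18*b + 8*x^2 + x*(22 - 12*b) + 14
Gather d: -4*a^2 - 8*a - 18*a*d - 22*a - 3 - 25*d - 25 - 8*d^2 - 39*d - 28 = -4*a^2 - 30*a - 8*d^2 + d*(-18*a - 64) - 56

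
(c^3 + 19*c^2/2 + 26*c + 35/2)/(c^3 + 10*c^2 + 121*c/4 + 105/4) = 2*(c + 1)/(2*c + 3)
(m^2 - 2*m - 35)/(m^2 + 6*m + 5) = (m - 7)/(m + 1)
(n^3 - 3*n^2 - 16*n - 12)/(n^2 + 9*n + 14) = (n^2 - 5*n - 6)/(n + 7)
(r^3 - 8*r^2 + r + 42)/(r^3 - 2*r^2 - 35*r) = (r^2 - r - 6)/(r*(r + 5))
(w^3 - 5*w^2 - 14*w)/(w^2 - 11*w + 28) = w*(w + 2)/(w - 4)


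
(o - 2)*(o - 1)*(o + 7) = o^3 + 4*o^2 - 19*o + 14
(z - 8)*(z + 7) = z^2 - z - 56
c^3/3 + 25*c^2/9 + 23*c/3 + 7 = (c/3 + 1)*(c + 7/3)*(c + 3)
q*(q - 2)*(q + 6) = q^3 + 4*q^2 - 12*q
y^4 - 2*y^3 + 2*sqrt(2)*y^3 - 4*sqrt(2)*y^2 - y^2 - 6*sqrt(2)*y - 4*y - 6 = (y - 3)*(y + 1)*(y + sqrt(2))^2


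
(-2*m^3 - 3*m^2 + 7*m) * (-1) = 2*m^3 + 3*m^2 - 7*m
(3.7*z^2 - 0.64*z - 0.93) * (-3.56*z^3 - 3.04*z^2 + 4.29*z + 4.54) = -13.172*z^5 - 8.9696*z^4 + 21.1294*z^3 + 16.8796*z^2 - 6.8953*z - 4.2222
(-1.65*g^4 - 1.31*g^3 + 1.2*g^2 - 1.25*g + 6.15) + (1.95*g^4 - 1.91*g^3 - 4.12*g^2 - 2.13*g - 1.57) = 0.3*g^4 - 3.22*g^3 - 2.92*g^2 - 3.38*g + 4.58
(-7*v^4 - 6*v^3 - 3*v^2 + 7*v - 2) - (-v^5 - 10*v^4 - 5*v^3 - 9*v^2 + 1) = v^5 + 3*v^4 - v^3 + 6*v^2 + 7*v - 3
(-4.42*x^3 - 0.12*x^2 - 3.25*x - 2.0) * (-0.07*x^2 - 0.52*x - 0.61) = 0.3094*x^5 + 2.3068*x^4 + 2.9861*x^3 + 1.9032*x^2 + 3.0225*x + 1.22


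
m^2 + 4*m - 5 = (m - 1)*(m + 5)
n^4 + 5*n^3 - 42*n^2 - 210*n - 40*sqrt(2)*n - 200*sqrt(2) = (n + 5)*(n - 5*sqrt(2))*(n + sqrt(2))*(n + 4*sqrt(2))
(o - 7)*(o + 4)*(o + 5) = o^3 + 2*o^2 - 43*o - 140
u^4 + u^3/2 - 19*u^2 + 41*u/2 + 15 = (u - 3)*(u - 2)*(u + 1/2)*(u + 5)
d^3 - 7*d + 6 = (d - 2)*(d - 1)*(d + 3)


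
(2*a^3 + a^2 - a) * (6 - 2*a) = -4*a^4 + 10*a^3 + 8*a^2 - 6*a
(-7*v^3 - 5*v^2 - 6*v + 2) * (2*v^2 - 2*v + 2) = -14*v^5 + 4*v^4 - 16*v^3 + 6*v^2 - 16*v + 4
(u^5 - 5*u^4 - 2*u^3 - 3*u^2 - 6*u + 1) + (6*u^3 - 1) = u^5 - 5*u^4 + 4*u^3 - 3*u^2 - 6*u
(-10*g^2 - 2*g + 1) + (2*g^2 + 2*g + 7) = 8 - 8*g^2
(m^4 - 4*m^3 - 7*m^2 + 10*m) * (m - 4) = m^5 - 8*m^4 + 9*m^3 + 38*m^2 - 40*m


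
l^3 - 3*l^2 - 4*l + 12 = (l - 3)*(l - 2)*(l + 2)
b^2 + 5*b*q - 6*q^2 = (b - q)*(b + 6*q)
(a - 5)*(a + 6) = a^2 + a - 30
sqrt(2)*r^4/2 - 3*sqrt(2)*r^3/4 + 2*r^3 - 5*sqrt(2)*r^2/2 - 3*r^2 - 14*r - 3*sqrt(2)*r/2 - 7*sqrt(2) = (r - 7/2)*(r + 2)*(r + sqrt(2))*(sqrt(2)*r/2 + 1)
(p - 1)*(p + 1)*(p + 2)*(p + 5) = p^4 + 7*p^3 + 9*p^2 - 7*p - 10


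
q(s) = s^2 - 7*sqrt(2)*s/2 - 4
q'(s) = 2*s - 7*sqrt(2)/2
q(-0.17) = -3.13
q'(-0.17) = -5.29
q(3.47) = -9.13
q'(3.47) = 1.99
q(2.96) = -9.89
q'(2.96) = 0.97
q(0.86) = -7.52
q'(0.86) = -3.23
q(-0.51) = -1.22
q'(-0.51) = -5.97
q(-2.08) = 10.62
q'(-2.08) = -9.11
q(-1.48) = 5.52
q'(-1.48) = -7.91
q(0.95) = -7.80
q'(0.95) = -3.05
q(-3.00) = 19.85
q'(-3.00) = -10.95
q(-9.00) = 121.55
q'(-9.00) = -22.95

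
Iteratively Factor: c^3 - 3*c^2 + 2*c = (c)*(c^2 - 3*c + 2) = c*(c - 1)*(c - 2)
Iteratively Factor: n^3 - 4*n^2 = (n - 4)*(n^2) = n*(n - 4)*(n)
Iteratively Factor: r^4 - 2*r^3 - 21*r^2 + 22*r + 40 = (r + 4)*(r^3 - 6*r^2 + 3*r + 10) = (r + 1)*(r + 4)*(r^2 - 7*r + 10) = (r - 5)*(r + 1)*(r + 4)*(r - 2)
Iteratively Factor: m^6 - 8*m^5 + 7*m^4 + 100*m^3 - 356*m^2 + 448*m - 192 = (m - 2)*(m^5 - 6*m^4 - 5*m^3 + 90*m^2 - 176*m + 96) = (m - 2)^2*(m^4 - 4*m^3 - 13*m^2 + 64*m - 48) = (m - 2)^2*(m + 4)*(m^3 - 8*m^2 + 19*m - 12) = (m - 2)^2*(m - 1)*(m + 4)*(m^2 - 7*m + 12) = (m - 3)*(m - 2)^2*(m - 1)*(m + 4)*(m - 4)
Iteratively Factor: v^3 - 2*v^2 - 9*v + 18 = (v + 3)*(v^2 - 5*v + 6) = (v - 3)*(v + 3)*(v - 2)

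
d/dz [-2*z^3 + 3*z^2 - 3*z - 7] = -6*z^2 + 6*z - 3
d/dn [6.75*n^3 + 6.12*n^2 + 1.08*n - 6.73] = 20.25*n^2 + 12.24*n + 1.08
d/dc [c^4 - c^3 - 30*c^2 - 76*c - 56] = 4*c^3 - 3*c^2 - 60*c - 76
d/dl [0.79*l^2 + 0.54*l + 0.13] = 1.58*l + 0.54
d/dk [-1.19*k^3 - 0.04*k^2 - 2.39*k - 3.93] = -3.57*k^2 - 0.08*k - 2.39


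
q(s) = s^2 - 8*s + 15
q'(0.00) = -8.00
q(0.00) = 15.00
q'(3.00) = -2.00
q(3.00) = 0.00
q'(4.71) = 1.42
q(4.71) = -0.50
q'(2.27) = -3.46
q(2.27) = 1.99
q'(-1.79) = -11.58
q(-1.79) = 32.52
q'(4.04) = 0.08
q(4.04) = -1.00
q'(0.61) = -6.78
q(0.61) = 10.49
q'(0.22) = -7.56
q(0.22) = 13.29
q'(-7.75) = -23.50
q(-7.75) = 137.06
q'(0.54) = -6.92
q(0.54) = 10.97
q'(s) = 2*s - 8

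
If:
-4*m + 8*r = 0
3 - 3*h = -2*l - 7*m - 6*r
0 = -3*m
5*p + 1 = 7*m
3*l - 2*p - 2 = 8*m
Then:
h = 61/45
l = 8/15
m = 0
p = -1/5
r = 0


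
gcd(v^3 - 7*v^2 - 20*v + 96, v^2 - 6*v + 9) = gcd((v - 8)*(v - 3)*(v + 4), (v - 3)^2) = v - 3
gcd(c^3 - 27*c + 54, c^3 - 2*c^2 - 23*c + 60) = c - 3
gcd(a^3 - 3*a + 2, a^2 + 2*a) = a + 2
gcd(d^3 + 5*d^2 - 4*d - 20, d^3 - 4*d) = d^2 - 4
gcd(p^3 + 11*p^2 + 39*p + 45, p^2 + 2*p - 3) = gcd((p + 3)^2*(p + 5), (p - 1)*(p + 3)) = p + 3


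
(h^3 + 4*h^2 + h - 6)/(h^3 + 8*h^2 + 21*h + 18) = (h - 1)/(h + 3)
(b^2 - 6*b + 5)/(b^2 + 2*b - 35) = (b - 1)/(b + 7)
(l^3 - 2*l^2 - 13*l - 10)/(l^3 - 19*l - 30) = (l + 1)/(l + 3)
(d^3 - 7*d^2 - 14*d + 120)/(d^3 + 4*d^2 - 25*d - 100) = (d - 6)/(d + 5)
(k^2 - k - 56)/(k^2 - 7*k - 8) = (k + 7)/(k + 1)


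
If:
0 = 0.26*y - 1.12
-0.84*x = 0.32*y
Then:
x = -1.64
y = 4.31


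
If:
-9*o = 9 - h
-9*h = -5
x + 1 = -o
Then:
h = 5/9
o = -76/81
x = -5/81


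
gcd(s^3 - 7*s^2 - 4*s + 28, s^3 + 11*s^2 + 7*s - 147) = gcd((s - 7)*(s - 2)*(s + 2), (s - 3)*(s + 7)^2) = 1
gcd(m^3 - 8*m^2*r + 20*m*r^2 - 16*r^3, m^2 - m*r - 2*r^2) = -m + 2*r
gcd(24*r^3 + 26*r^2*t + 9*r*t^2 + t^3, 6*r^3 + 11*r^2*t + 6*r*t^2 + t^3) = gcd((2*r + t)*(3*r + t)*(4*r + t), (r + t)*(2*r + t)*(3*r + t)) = 6*r^2 + 5*r*t + t^2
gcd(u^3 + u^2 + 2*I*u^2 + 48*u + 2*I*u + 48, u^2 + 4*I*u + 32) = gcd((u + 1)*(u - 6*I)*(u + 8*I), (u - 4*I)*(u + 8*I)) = u + 8*I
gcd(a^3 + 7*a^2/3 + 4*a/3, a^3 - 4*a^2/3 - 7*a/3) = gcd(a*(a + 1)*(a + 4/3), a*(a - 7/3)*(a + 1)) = a^2 + a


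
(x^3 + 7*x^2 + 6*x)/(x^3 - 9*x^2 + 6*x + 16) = x*(x + 6)/(x^2 - 10*x + 16)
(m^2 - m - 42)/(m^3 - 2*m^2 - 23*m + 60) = (m^2 - m - 42)/(m^3 - 2*m^2 - 23*m + 60)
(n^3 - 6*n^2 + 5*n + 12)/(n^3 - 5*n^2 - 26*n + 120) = (n^2 - 2*n - 3)/(n^2 - n - 30)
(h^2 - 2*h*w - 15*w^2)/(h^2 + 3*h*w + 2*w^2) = (h^2 - 2*h*w - 15*w^2)/(h^2 + 3*h*w + 2*w^2)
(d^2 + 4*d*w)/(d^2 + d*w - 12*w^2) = d/(d - 3*w)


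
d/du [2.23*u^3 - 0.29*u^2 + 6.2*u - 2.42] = 6.69*u^2 - 0.58*u + 6.2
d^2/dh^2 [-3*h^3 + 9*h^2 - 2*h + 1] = 18 - 18*h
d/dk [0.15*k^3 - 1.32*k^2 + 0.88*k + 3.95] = 0.45*k^2 - 2.64*k + 0.88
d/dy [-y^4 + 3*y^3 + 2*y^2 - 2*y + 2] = -4*y^3 + 9*y^2 + 4*y - 2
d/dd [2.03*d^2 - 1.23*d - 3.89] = 4.06*d - 1.23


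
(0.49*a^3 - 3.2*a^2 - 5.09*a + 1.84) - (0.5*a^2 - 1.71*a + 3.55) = 0.49*a^3 - 3.7*a^2 - 3.38*a - 1.71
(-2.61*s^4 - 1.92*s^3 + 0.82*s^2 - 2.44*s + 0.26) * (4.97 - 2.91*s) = 7.5951*s^5 - 7.3845*s^4 - 11.9286*s^3 + 11.1758*s^2 - 12.8834*s + 1.2922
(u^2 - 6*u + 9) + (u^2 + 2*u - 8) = 2*u^2 - 4*u + 1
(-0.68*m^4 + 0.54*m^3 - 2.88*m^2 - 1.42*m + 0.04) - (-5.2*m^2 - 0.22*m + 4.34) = -0.68*m^4 + 0.54*m^3 + 2.32*m^2 - 1.2*m - 4.3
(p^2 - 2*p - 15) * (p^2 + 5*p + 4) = p^4 + 3*p^3 - 21*p^2 - 83*p - 60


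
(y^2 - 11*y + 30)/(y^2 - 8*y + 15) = (y - 6)/(y - 3)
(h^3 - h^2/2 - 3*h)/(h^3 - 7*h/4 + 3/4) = 2*h*(h - 2)/(2*h^2 - 3*h + 1)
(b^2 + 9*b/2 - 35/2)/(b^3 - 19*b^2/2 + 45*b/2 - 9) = (2*b^2 + 9*b - 35)/(2*b^3 - 19*b^2 + 45*b - 18)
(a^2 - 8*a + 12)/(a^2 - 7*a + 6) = (a - 2)/(a - 1)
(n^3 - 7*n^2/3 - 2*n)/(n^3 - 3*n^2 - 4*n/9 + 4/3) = 3*n/(3*n - 2)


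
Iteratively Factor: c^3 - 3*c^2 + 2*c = (c - 2)*(c^2 - c) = c*(c - 2)*(c - 1)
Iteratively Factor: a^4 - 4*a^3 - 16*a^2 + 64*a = (a - 4)*(a^3 - 16*a) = a*(a - 4)*(a^2 - 16) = a*(a - 4)*(a + 4)*(a - 4)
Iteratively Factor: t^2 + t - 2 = (t - 1)*(t + 2)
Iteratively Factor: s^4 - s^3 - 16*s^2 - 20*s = (s + 2)*(s^3 - 3*s^2 - 10*s) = (s + 2)^2*(s^2 - 5*s) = (s - 5)*(s + 2)^2*(s)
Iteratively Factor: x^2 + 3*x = (x)*(x + 3)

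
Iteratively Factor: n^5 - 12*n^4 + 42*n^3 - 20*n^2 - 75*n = (n + 1)*(n^4 - 13*n^3 + 55*n^2 - 75*n) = (n - 3)*(n + 1)*(n^3 - 10*n^2 + 25*n) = (n - 5)*(n - 3)*(n + 1)*(n^2 - 5*n) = n*(n - 5)*(n - 3)*(n + 1)*(n - 5)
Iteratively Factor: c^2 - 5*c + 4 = (c - 1)*(c - 4)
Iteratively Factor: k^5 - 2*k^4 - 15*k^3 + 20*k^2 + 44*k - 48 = (k + 3)*(k^4 - 5*k^3 + 20*k - 16) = (k + 2)*(k + 3)*(k^3 - 7*k^2 + 14*k - 8) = (k - 2)*(k + 2)*(k + 3)*(k^2 - 5*k + 4) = (k - 2)*(k - 1)*(k + 2)*(k + 3)*(k - 4)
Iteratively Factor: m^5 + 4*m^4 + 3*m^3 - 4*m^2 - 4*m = (m + 2)*(m^4 + 2*m^3 - m^2 - 2*m) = (m + 1)*(m + 2)*(m^3 + m^2 - 2*m) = (m + 1)*(m + 2)^2*(m^2 - m) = (m - 1)*(m + 1)*(m + 2)^2*(m)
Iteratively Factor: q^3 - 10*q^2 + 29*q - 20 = (q - 5)*(q^2 - 5*q + 4) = (q - 5)*(q - 4)*(q - 1)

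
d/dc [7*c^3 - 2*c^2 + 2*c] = 21*c^2 - 4*c + 2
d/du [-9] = 0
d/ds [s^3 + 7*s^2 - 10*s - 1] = 3*s^2 + 14*s - 10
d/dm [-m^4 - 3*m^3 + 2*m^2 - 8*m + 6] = -4*m^3 - 9*m^2 + 4*m - 8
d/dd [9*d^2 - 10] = 18*d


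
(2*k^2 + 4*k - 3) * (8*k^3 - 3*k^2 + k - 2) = 16*k^5 + 26*k^4 - 34*k^3 + 9*k^2 - 11*k + 6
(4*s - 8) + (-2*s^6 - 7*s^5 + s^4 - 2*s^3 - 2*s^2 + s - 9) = -2*s^6 - 7*s^5 + s^4 - 2*s^3 - 2*s^2 + 5*s - 17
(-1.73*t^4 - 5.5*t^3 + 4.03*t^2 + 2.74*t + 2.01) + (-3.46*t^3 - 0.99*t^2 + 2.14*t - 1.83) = -1.73*t^4 - 8.96*t^3 + 3.04*t^2 + 4.88*t + 0.18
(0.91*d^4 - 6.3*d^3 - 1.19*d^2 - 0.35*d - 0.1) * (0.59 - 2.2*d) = -2.002*d^5 + 14.3969*d^4 - 1.099*d^3 + 0.0679000000000001*d^2 + 0.0135*d - 0.059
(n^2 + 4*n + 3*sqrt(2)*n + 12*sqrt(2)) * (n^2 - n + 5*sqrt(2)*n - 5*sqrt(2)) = n^4 + 3*n^3 + 8*sqrt(2)*n^3 + 26*n^2 + 24*sqrt(2)*n^2 - 32*sqrt(2)*n + 90*n - 120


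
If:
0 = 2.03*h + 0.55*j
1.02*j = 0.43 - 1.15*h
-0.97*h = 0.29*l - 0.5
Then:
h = -0.16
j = 0.61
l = 2.27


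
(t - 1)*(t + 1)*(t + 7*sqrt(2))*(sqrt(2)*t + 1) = sqrt(2)*t^4 + 15*t^3 + 6*sqrt(2)*t^2 - 15*t - 7*sqrt(2)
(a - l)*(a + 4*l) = a^2 + 3*a*l - 4*l^2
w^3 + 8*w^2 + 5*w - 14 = (w - 1)*(w + 2)*(w + 7)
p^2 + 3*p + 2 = (p + 1)*(p + 2)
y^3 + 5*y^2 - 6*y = y*(y - 1)*(y + 6)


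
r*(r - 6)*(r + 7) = r^3 + r^2 - 42*r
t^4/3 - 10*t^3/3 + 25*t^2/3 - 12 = (t/3 + 1/3)*(t - 6)*(t - 3)*(t - 2)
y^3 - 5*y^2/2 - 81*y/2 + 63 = (y - 7)*(y - 3/2)*(y + 6)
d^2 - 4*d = d*(d - 4)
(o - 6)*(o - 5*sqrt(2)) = o^2 - 5*sqrt(2)*o - 6*o + 30*sqrt(2)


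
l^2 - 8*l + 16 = (l - 4)^2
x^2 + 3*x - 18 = (x - 3)*(x + 6)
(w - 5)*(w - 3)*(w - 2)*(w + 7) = w^4 - 3*w^3 - 39*w^2 + 187*w - 210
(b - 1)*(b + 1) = b^2 - 1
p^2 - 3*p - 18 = (p - 6)*(p + 3)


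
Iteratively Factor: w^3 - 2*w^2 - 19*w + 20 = (w - 5)*(w^2 + 3*w - 4) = (w - 5)*(w - 1)*(w + 4)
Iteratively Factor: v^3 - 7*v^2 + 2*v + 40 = (v + 2)*(v^2 - 9*v + 20) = (v - 5)*(v + 2)*(v - 4)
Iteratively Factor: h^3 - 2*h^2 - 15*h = (h + 3)*(h^2 - 5*h) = (h - 5)*(h + 3)*(h)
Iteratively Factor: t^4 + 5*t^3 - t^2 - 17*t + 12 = (t - 1)*(t^3 + 6*t^2 + 5*t - 12) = (t - 1)*(t + 4)*(t^2 + 2*t - 3) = (t - 1)^2*(t + 4)*(t + 3)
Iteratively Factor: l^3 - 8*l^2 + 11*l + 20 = (l - 4)*(l^2 - 4*l - 5) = (l - 4)*(l + 1)*(l - 5)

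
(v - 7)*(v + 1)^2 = v^3 - 5*v^2 - 13*v - 7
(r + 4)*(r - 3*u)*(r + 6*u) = r^3 + 3*r^2*u + 4*r^2 - 18*r*u^2 + 12*r*u - 72*u^2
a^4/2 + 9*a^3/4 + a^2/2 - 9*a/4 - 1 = (a/2 + 1/2)*(a - 1)*(a + 1/2)*(a + 4)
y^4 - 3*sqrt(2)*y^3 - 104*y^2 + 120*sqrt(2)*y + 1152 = (y - 8*sqrt(2))*(y - 3*sqrt(2))*(y + 2*sqrt(2))*(y + 6*sqrt(2))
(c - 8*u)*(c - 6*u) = c^2 - 14*c*u + 48*u^2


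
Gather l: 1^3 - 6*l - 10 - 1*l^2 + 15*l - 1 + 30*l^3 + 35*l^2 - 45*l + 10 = 30*l^3 + 34*l^2 - 36*l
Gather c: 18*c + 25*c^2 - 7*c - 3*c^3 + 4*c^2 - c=-3*c^3 + 29*c^2 + 10*c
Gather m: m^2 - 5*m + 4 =m^2 - 5*m + 4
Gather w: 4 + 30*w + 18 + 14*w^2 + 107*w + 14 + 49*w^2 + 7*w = 63*w^2 + 144*w + 36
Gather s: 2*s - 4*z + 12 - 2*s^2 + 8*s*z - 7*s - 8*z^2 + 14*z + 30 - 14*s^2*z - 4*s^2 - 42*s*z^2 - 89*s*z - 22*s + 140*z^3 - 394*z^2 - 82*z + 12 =s^2*(-14*z - 6) + s*(-42*z^2 - 81*z - 27) + 140*z^3 - 402*z^2 - 72*z + 54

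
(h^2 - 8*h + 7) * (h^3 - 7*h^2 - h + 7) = h^5 - 15*h^4 + 62*h^3 - 34*h^2 - 63*h + 49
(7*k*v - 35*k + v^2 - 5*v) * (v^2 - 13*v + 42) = 7*k*v^3 - 126*k*v^2 + 749*k*v - 1470*k + v^4 - 18*v^3 + 107*v^2 - 210*v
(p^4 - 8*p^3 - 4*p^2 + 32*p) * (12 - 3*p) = -3*p^5 + 36*p^4 - 84*p^3 - 144*p^2 + 384*p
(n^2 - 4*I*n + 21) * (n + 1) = n^3 + n^2 - 4*I*n^2 + 21*n - 4*I*n + 21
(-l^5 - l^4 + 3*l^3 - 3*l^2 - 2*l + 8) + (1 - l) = -l^5 - l^4 + 3*l^3 - 3*l^2 - 3*l + 9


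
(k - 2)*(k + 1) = k^2 - k - 2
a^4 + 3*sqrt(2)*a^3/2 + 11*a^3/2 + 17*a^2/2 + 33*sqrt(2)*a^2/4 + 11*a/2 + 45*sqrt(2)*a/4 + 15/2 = (a + 5/2)*(a + 3)*(a + sqrt(2)/2)*(a + sqrt(2))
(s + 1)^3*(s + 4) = s^4 + 7*s^3 + 15*s^2 + 13*s + 4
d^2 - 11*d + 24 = (d - 8)*(d - 3)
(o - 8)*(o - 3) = o^2 - 11*o + 24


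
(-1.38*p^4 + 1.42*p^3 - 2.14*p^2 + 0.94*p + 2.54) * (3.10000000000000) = -4.278*p^4 + 4.402*p^3 - 6.634*p^2 + 2.914*p + 7.874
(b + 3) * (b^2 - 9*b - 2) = b^3 - 6*b^2 - 29*b - 6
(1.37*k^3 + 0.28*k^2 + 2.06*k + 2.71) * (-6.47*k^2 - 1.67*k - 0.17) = -8.8639*k^5 - 4.0995*k^4 - 14.0287*k^3 - 21.0215*k^2 - 4.8759*k - 0.4607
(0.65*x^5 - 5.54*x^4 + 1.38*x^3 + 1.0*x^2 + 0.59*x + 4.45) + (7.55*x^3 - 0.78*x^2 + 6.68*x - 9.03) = 0.65*x^5 - 5.54*x^4 + 8.93*x^3 + 0.22*x^2 + 7.27*x - 4.58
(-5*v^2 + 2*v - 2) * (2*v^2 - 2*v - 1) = -10*v^4 + 14*v^3 - 3*v^2 + 2*v + 2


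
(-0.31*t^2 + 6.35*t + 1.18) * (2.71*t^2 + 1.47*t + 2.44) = -0.8401*t^4 + 16.7528*t^3 + 11.7759*t^2 + 17.2286*t + 2.8792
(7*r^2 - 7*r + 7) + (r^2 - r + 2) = 8*r^2 - 8*r + 9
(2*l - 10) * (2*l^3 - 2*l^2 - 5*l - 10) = 4*l^4 - 24*l^3 + 10*l^2 + 30*l + 100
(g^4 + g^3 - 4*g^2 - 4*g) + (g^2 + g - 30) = g^4 + g^3 - 3*g^2 - 3*g - 30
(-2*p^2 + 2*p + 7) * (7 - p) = 2*p^3 - 16*p^2 + 7*p + 49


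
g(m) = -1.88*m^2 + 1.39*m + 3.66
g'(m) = 1.39 - 3.76*m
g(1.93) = -0.66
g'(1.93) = -5.87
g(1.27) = 2.39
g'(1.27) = -3.39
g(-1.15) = -0.42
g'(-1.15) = 5.71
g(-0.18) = 3.35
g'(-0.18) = 2.07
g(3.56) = -15.22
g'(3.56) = -12.00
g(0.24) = 3.89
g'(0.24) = 0.49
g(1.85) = -0.20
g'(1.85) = -5.57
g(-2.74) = -14.26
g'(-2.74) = 11.69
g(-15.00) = -440.19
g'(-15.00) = 57.79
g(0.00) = 3.66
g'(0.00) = 1.39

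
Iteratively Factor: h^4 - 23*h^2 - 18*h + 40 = (h - 1)*(h^3 + h^2 - 22*h - 40) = (h - 1)*(h + 2)*(h^2 - h - 20) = (h - 5)*(h - 1)*(h + 2)*(h + 4)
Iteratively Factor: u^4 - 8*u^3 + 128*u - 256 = (u - 4)*(u^3 - 4*u^2 - 16*u + 64) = (u - 4)^2*(u^2 - 16) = (u - 4)^3*(u + 4)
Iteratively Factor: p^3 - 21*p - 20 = (p - 5)*(p^2 + 5*p + 4) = (p - 5)*(p + 1)*(p + 4)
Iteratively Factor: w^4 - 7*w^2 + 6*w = (w + 3)*(w^3 - 3*w^2 + 2*w) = w*(w + 3)*(w^2 - 3*w + 2) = w*(w - 1)*(w + 3)*(w - 2)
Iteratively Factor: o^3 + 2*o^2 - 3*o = (o + 3)*(o^2 - o) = (o - 1)*(o + 3)*(o)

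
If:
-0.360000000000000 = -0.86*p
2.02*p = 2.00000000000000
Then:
No Solution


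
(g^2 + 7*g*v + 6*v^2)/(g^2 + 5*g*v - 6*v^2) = (-g - v)/(-g + v)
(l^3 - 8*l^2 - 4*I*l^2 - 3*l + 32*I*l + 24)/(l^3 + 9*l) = (l^2 - l*(8 + I) + 8*I)/(l*(l + 3*I))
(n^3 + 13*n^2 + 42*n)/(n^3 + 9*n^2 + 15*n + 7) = n*(n + 6)/(n^2 + 2*n + 1)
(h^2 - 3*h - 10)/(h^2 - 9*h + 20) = (h + 2)/(h - 4)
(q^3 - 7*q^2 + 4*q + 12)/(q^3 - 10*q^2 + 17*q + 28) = (q^2 - 8*q + 12)/(q^2 - 11*q + 28)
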